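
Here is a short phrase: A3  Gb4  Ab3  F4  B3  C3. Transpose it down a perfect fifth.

D3 Cb4 Db3 Bb3 E3 F2

A3 -> D3
Gb4 -> Cb4
Ab3 -> Db3
F4 -> Bb3
B3 -> E3
C3 -> F2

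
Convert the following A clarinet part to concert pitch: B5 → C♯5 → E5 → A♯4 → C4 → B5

G#5 A#4 C#5 F##4 A3 G#5

Written C4 on the A clarinet sounds as A3, a minor third lower; apply that shift to every note.
B5 -> G#5
C#5 -> A#4
E5 -> C#5
A#4 -> F##4
C4 -> A3
B5 -> G#5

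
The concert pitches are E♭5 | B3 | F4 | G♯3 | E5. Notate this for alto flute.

Ab5 E4 Bb4 C#4 A5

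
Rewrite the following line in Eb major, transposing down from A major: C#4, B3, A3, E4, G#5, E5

G3 F3 Eb3 Bb3 D5 Bb4

From A down to Eb is an augmented fourth; apply that to each pitch.
C#4 → G3
B3 → F3
A3 → Eb3
E4 → Bb3
G#5 → D5
E5 → Bb4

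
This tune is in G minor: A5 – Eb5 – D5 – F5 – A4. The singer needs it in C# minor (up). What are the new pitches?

D#6 A5 G#5 B5 D#5

From G up to C# is an augmented fourth; apply that to each pitch.
A5 gives D#6
Eb5 gives A5
D5 gives G#5
F5 gives B5
A4 gives D#5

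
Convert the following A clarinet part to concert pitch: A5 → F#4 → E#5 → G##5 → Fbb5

F#5 D#4 C##5 E##5 Dbb5

The A clarinet sounds a minor third below written, so transpose each written note down a minor third.
A5 to F#5
F#4 to D#4
E#5 to C##5
G##5 to E##5
Fbb5 to Dbb5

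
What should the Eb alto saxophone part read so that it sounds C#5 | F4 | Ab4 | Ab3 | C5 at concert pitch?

Written C4 sounds as Eb3 on the Eb alto saxophone, so concert pitches are written a major sixth up.
C#5 gives A#5
F4 gives D5
Ab4 gives F5
Ab3 gives F4
C5 gives A5

A#5 D5 F5 F4 A5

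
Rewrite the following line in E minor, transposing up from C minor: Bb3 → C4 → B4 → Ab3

From C up to E is a major third; apply that to each pitch.
Bb3 gives D4
C4 gives E4
B4 gives D#5
Ab3 gives C4

D4 E4 D#5 C4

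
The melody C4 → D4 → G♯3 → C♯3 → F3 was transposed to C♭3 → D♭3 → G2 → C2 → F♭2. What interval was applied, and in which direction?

down an augmented octave

Take the first pair: C4 → Cb3. C to C spans 8 letter names, so the interval is some kind of octave.
Cb3 to C4 is 13 semitones, which makes it an augmented octave; the second version is lower, so the direction is down.
Checking another pair — F3 → Fb2 — gives the same interval.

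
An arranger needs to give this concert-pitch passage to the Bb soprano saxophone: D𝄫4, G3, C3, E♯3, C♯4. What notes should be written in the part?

The Bb soprano saxophone sounds a major second below written, so the written part must be a major second above concert — transpose each note up.
Dbb4 gives Ebb4
G3 gives A3
C3 gives D3
E#3 gives F##3
C#4 gives D#4

Ebb4 A3 D3 F##3 D#4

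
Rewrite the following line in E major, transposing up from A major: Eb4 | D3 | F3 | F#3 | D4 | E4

From A up to E is a perfect fifth; apply that to each pitch.
Eb4 gives Bb4
D3 gives A3
F3 gives C4
F#3 gives C#4
D4 gives A4
E4 gives B4

Bb4 A3 C4 C#4 A4 B4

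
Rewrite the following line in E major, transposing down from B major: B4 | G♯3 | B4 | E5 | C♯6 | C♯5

E4 C#3 E4 A4 F#5 F#4

From B down to E is a perfect fifth; apply that to each pitch.
B4 -> E4
G#3 -> C#3
B4 -> E4
E5 -> A4
C#6 -> F#5
C#5 -> F#4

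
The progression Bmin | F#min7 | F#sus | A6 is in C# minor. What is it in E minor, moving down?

Dmin Amin7 Asus C6

C# minor down to E minor is a major sixth; each chord root moves by that interval while the quality stays the same.
Bmin: root B down a major sixth → D, giving Dmin.
F#min7: root F# down a major sixth → A, giving Amin7.
F#sus: root F# down a major sixth → A, giving Asus.
A6: root A down a major sixth → C, giving C6.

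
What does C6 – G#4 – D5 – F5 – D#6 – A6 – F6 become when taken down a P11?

G4 D#3 A3 C4 A#4 E5 C5

C6 becomes G4
G#4 becomes D#3
D5 becomes A3
F5 becomes C4
D#6 becomes A#4
A6 becomes E5
F6 becomes C5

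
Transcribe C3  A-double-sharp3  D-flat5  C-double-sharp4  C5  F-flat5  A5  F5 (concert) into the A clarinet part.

Eb3 C##4 Fb5 E#4 Eb5 Abb5 C6 Ab5

Written C4 sounds as A3 on the A clarinet, so concert pitches are written a minor third up.
C3 becomes Eb3
A##3 becomes C##4
Db5 becomes Fb5
C##4 becomes E#4
C5 becomes Eb5
Fb5 becomes Abb5
A5 becomes C6
F5 becomes Ab5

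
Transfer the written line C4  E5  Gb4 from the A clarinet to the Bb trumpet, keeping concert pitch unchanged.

First find concert pitch: the A clarinet sounds a minor third below written, so C4 E5 Gb4 sounds A3 C#5 Eb4.
Then write for Bb trumpet: it sounds a major second below written, so the part must be a major second above concert.
A3 → B3
C#5 → D#5
Eb4 → F4

B3 D#5 F4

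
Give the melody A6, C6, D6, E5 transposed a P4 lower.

A6 gives E6
C6 gives G5
D6 gives A5
E5 gives B4

E6 G5 A5 B4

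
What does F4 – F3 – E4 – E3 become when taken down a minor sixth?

A3 A2 G#3 G#2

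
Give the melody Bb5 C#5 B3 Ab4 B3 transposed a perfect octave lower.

Bb4 C#4 B2 Ab3 B2

Bb5 down a perfect octave is Bb4.
A perfect octave down from C#5 gives C#4.
A perfect octave down from B3 gives B2.
Ab4: an octave down reaches A, and 12 semitones makes it Ab3.
A perfect octave down from B3 gives B2.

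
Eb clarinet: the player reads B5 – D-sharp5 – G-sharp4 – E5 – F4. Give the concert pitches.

D6 F#5 B4 G5 Ab4

The Eb clarinet sounds a minor third above written, so transpose each written note up a minor third.
B5 -> D6
D#5 -> F#5
G#4 -> B4
E5 -> G5
F4 -> Ab4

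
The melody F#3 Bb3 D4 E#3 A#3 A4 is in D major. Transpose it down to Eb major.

G2 Cb3 Eb3 F#2 B2 Bb3

From D down to Eb is a major seventh; apply that to each pitch.
F#3 → G2
Bb3 → Cb3
D4 → Eb3
E#3 → F#2
A#3 → B2
A4 → Bb3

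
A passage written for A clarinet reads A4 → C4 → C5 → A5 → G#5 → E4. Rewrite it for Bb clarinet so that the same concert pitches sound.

First find concert pitch: the A clarinet sounds a minor third below written, so A4 C4 C5 A5 G#5 E4 sounds F#4 A3 A4 F#5 E#5 C#4.
Then write for Bb clarinet: it sounds a major second below written, so the part must be a major second above concert.
F#4 → G#4
A3 → B3
A4 → B4
F#5 → G#5
E#5 → F##5
C#4 → D#4

G#4 B3 B4 G#5 F##5 D#4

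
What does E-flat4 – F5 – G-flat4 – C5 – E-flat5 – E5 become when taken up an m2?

Eb4 up a minor second is Fb4.
F5: a second up reaches G, and 1 semitone makes it Gb5.
Gb4: a second up reaches A, and 1 semitone makes it Abb4.
A minor second up from C5 gives Db5.
A minor second up from Eb5 gives Fb5.
E5: a second up reaches F, and 1 semitone makes it F5.

Fb4 Gb5 Abb4 Db5 Fb5 F5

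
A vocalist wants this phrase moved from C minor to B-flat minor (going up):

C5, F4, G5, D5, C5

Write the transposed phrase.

From C up to B-flat is a minor seventh; apply that to each pitch.
C5 to Bb5
F4 to Eb5
G5 to F6
D5 to C6
C5 to Bb5

Bb5 Eb5 F6 C6 Bb5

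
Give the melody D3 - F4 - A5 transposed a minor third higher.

F3 Ab4 C6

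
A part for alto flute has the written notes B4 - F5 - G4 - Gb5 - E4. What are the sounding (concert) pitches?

The alto flute sounds a perfect fourth below written, so transpose each written note down a perfect fourth.
B4 to F#4
F5 to C5
G4 to D4
Gb5 to Db5
E4 to B3

F#4 C5 D4 Db5 B3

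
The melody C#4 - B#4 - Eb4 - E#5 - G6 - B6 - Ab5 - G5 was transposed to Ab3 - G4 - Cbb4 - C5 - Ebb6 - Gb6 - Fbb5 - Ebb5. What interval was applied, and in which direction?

down an augmented third

Take the first pair: C#4 → Ab3. C to A spans 3 letter names, so the interval is some kind of third.
Ab3 to C#4 is 5 semitones, which makes it an augmented third; the second version is lower, so the direction is down.
Checking another pair — G5 → Ebb5 — gives the same interval.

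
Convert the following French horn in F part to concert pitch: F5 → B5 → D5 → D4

Bb4 E5 G4 G3

Written C4 on the French horn in F sounds as F3, a perfect fifth lower; apply that shift to every note.
F5 becomes Bb4
B5 becomes E5
D5 becomes G4
D4 becomes G3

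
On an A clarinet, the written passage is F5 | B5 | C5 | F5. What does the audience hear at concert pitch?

Written C4 on the A clarinet sounds as A3, a minor third lower; apply that shift to every note.
F5 to D5
B5 to G#5
C5 to A4
F5 to D5

D5 G#5 A4 D5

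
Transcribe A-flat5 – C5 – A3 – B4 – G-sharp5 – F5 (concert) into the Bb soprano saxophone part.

The Bb soprano saxophone sounds a major second below written, so the written part must be a major second above concert — transpose each note up.
Ab5 → Bb5
C5 → D5
A3 → B3
B4 → C#5
G#5 → A#5
F5 → G5

Bb5 D5 B3 C#5 A#5 G5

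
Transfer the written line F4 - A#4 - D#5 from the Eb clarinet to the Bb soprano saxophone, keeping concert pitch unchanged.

Bb4 D#5 G#5

First find concert pitch: the Eb clarinet sounds a minor third above written, so F4 A#4 D#5 sounds Ab4 C#5 F#5.
Then write for Bb soprano saxophone: it sounds a major second below written, so the part must be a major second above concert.
Ab4 → Bb4
C#5 → D#5
F#5 → G#5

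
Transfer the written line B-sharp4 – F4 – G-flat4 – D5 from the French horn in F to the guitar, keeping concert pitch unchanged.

E#5 Bb4 Cb5 G5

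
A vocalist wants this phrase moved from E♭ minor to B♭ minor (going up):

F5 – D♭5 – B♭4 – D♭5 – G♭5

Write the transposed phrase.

C6 Ab5 F5 Ab5 Db6

From E♭ up to B♭ is a perfect fifth; apply that to each pitch.
F5 -> C6
Db5 -> Ab5
Bb4 -> F5
Db5 -> Ab5
Gb5 -> Db6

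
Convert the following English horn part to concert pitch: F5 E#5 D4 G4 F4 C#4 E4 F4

Bb4 A#4 G3 C4 Bb3 F#3 A3 Bb3

The English horn sounds a perfect fifth below written, so transpose each written note down a perfect fifth.
F5 -> Bb4
E#5 -> A#4
D4 -> G3
G4 -> C4
F4 -> Bb3
C#4 -> F#3
E4 -> A3
F4 -> Bb3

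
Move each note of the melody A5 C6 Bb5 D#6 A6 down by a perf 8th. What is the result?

A4 C5 Bb4 D#5 A5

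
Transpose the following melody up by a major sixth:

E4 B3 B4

C#5 G#4 G#5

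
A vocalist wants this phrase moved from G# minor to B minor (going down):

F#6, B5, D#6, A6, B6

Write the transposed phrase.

A5 D5 F#5 C6 D6

G# minor to B minor down is a major sixth, so every note moves down by that interval.
F#6 → A5
B5 → D5
D#6 → F#5
A6 → C6
B6 → D6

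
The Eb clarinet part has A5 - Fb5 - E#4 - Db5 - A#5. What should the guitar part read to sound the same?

C7 Abb6 G#5 Fb6 C#7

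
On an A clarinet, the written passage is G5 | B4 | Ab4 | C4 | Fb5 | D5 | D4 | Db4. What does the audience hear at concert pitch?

E5 G#4 F4 A3 Db5 B4 B3 Bb3

The A clarinet sounds a minor third below written, so transpose each written note down a minor third.
G5 to E5
B4 to G#4
Ab4 to F4
C4 to A3
Fb5 to Db5
D5 to B4
D4 to B3
Db4 to Bb3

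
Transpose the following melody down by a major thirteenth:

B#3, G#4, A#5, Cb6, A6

D#2 B2 C#4 Ebb4 C5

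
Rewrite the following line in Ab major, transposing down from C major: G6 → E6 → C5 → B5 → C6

Eb6 C6 Ab4 G5 Ab5

From C down to Ab is a major third; apply that to each pitch.
G6 becomes Eb6
E6 becomes C6
C5 becomes Ab4
B5 becomes G5
C6 becomes Ab5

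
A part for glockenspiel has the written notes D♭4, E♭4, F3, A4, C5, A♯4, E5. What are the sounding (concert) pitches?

Written C4 on the glockenspiel sounds as C6, a perfect fifteenth higher; apply that shift to every note.
Db4 becomes Db6
Eb4 becomes Eb6
F3 becomes F5
A4 becomes A6
C5 becomes C7
A#4 becomes A#6
E5 becomes E7

Db6 Eb6 F5 A6 C7 A#6 E7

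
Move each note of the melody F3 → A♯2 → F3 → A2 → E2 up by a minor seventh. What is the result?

F3 becomes Eb4
A#2 becomes G#3
F3 becomes Eb4
A2 becomes G3
E2 becomes D3

Eb4 G#3 Eb4 G3 D3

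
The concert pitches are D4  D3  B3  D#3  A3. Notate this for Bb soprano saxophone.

Written C4 sounds as Bb3 on the Bb soprano saxophone, so concert pitches are written a major second up.
D4 gives E4
D3 gives E3
B3 gives C#4
D#3 gives E#3
A3 gives B3

E4 E3 C#4 E#3 B3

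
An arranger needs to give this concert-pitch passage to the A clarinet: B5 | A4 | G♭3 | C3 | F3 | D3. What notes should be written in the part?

D6 C5 Bbb3 Eb3 Ab3 F3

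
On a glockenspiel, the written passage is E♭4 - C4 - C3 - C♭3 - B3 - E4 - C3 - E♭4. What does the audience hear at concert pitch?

Written C4 on the glockenspiel sounds as C6, a perfect fifteenth higher; apply that shift to every note.
Eb4 -> Eb6
C4 -> C6
C3 -> C5
Cb3 -> Cb5
B3 -> B5
E4 -> E6
C3 -> C5
Eb4 -> Eb6

Eb6 C6 C5 Cb5 B5 E6 C5 Eb6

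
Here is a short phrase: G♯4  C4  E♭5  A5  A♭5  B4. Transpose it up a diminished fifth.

G#4: a fifth up reaches D, and 6 semitones makes it D5.
C4: a fifth up reaches G, and 6 semitones makes it Gb4.
Eb5 up a diminished fifth is Bbb5.
A diminished fifth up from A5 gives Eb6.
A diminished fifth up from Ab5 gives Ebb6.
B4: a fifth up reaches F, and 6 semitones makes it F5.

D5 Gb4 Bbb5 Eb6 Ebb6 F5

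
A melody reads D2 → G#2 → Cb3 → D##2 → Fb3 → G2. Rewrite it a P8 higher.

D2 becomes D3
G#2 becomes G#3
Cb3 becomes Cb4
D##2 becomes D##3
Fb3 becomes Fb4
G2 becomes G3

D3 G#3 Cb4 D##3 Fb4 G3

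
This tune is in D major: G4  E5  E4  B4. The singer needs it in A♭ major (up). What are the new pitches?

Db5 Bb5 Bb4 F5

From D up to A♭ is a diminished fifth; apply that to each pitch.
G4 -> Db5
E5 -> Bb5
E4 -> Bb4
B4 -> F5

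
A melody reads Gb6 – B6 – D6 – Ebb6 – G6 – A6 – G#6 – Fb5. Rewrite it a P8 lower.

A perfect octave down from Gb6 gives Gb5.
B6: an octave down reaches B, and 12 semitones makes it B5.
D6: an octave down reaches D, and 12 semitones makes it D5.
A perfect octave down from Ebb6 gives Ebb5.
A perfect octave down from G6 gives G5.
A perfect octave down from A6 gives A5.
A perfect octave down from G#6 gives G#5.
A perfect octave down from Fb5 gives Fb4.

Gb5 B5 D5 Ebb5 G5 A5 G#5 Fb4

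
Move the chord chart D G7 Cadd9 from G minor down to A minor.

G minor down to A minor is a minor seventh; each chord root moves by that interval while the quality stays the same.
D: root D down a minor seventh → E, giving E.
G7: root G down a minor seventh → A, giving A7.
Cadd9: root C down a minor seventh → D, giving Dadd9.

E A7 Dadd9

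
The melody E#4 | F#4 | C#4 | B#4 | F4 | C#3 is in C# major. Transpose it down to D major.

C# major to D major down is a major seventh, so every note moves down by that interval.
E#4 becomes F#3
F#4 becomes G3
C#4 becomes D3
B#4 becomes C#4
F4 becomes Gb3
C#3 becomes D2

F#3 G3 D3 C#4 Gb3 D2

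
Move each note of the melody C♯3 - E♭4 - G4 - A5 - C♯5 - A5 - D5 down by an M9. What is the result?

B1 Db3 F3 G4 B3 G4 C4

C#3: a ninth down reaches B, and 14 semitones makes it B1.
Eb4 down a major ninth is Db3.
G4: a ninth down reaches F, and 14 semitones makes it F3.
A5 down a major ninth is G4.
C#5: a ninth down reaches B, and 14 semitones makes it B3.
A major ninth down from A5 gives G4.
D5: a ninth down reaches C, and 14 semitones makes it C4.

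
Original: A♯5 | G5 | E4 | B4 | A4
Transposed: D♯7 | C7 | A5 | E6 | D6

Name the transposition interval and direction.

up a perfect eleventh

Take the first pair: A#5 → D#7. A to D spans 11 letter names, so the interval is some kind of eleventh.
A#5 to D#7 is 17 semitones, which makes it a perfect eleventh; the second version is higher, so the direction is up.
Checking another pair — A4 → D6 — gives the same interval.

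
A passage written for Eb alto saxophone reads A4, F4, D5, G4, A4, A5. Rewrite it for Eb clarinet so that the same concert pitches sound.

A3 F3 D4 G3 A3 A4

First find concert pitch: the Eb alto saxophone sounds a major sixth below written, so A4 F4 D5 G4 A4 A5 sounds C4 Ab3 F4 Bb3 C4 C5.
Then write for Eb clarinet: it sounds a minor third above written, so the part must be a minor third below concert.
C4 → A3
Ab3 → F3
F4 → D4
Bb3 → G3
C4 → A3
C5 → A4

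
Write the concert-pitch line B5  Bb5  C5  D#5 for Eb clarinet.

G#5 G5 A4 B#4

The Eb clarinet sounds a minor third above written, so the written part must be a minor third below concert — transpose each note down.
B5 gives G#5
Bb5 gives G5
C5 gives A4
D#5 gives B#4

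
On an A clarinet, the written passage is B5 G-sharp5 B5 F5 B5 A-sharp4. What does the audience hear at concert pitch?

G#5 E#5 G#5 D5 G#5 F##4

The A clarinet sounds a minor third below written, so transpose each written note down a minor third.
B5 becomes G#5
G#5 becomes E#5
B5 becomes G#5
F5 becomes D5
B5 becomes G#5
A#4 becomes F##4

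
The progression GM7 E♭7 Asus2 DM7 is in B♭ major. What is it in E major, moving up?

B♭ major up to E major is an augmented fourth; each chord root moves by that interval while the quality stays the same.
GM7: root G up an augmented fourth → C#, giving C#M7.
E♭7: root E♭ up an augmented fourth → A, giving A7.
Asus2: root A up an augmented fourth → D#, giving D#sus2.
DM7: root D up an augmented fourth → G#, giving G#M7.

C#M7 A7 D#sus2 G#M7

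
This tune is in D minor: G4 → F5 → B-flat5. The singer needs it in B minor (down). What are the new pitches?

E4 D5 G5

From D down to B is a minor third; apply that to each pitch.
G4 to E4
F5 to D5
Bb5 to G5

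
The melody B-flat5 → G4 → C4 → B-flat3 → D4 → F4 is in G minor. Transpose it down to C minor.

Eb5 C4 F3 Eb3 G3 Bb3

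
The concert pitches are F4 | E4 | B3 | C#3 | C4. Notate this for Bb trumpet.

G4 F#4 C#4 D#3 D4

Written C4 sounds as Bb3 on the Bb trumpet, so concert pitches are written a major second up.
F4 becomes G4
E4 becomes F#4
B3 becomes C#4
C#3 becomes D#3
C4 becomes D4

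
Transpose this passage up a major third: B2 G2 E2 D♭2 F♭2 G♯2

D#3 B2 G#2 F2 Ab2 B#2

B2 becomes D#3
G2 becomes B2
E2 becomes G#2
Db2 becomes F2
Fb2 becomes Ab2
G#2 becomes B#2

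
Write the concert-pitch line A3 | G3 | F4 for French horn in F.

E4 D4 C5

Written C4 sounds as F3 on the French horn in F, so concert pitches are written a perfect fifth up.
A3 gives E4
G3 gives D4
F4 gives C5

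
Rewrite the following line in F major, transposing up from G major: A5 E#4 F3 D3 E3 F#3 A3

G6 D#5 Eb4 C4 D4 E4 G4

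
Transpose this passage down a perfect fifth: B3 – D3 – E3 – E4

E3 G2 A2 A3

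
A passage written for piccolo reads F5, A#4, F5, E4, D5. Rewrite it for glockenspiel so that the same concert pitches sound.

First find concert pitch: the piccolo sounds a perfect octave above written, so F5 A#4 F5 E4 D5 sounds F6 A#5 F6 E5 D6.
Then write for glockenspiel: it sounds a perfect fifteenth above written, so the part must be a perfect fifteenth below concert.
F6 → F4
A#5 → A#3
F6 → F4
E5 → E3
D6 → D4

F4 A#3 F4 E3 D4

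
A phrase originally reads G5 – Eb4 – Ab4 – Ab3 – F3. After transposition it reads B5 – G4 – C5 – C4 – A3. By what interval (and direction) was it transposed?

up a major third

From G5 to B5 is 3 letter names — a third of some quality.
G5 to B5 is 4 semitones, which makes it a major third; the second version is higher, so the direction is up.
Checking another pair — F3 → A3 — gives the same interval.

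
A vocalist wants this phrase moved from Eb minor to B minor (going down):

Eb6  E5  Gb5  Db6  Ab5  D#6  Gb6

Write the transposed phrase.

From Eb down to B is a diminished fourth; apply that to each pitch.
Eb6 gives B5
E5 gives B#4
Gb5 gives D5
Db6 gives A5
Ab5 gives E5
D#6 gives A##5
Gb6 gives D6

B5 B#4 D5 A5 E5 A##5 D6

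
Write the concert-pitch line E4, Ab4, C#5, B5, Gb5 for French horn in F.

B4 Eb5 G#5 F#6 Db6

Written C4 sounds as F3 on the French horn in F, so concert pitches are written a perfect fifth up.
E4 becomes B4
Ab4 becomes Eb5
C#5 becomes G#5
B5 becomes F#6
Gb5 becomes Db6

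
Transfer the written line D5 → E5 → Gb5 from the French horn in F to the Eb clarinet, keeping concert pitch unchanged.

First find concert pitch: the French horn in F sounds a perfect fifth below written, so D5 E5 Gb5 sounds G4 A4 Cb5.
Then write for Eb clarinet: it sounds a minor third above written, so the part must be a minor third below concert.
G4 → E4
A4 → F#4
Cb5 → Ab4

E4 F#4 Ab4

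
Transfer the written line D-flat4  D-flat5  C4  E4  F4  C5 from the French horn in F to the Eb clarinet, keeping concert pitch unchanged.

First find concert pitch: the French horn in F sounds a perfect fifth below written, so D-flat4 D-flat5 C4 E4 F4 C5 sounds Gb3 Gb4 F3 A3 Bb3 F4.
Then write for Eb clarinet: it sounds a minor third above written, so the part must be a minor third below concert.
Gb3 → Eb3
Gb4 → Eb4
F3 → D3
A3 → F#3
Bb3 → G3
F4 → D4

Eb3 Eb4 D3 F#3 G3 D4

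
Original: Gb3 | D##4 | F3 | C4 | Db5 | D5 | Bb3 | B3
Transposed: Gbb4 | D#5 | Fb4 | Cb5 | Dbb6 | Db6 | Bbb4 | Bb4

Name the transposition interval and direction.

up a diminished octave

From Gb3 to Gbb4 is 8 letter names — an octave of some quality.
Gb3 to Gbb4 is 11 semitones, which makes it a diminished octave; the second version is higher, so the direction is up.
Checking another pair — B3 → Bb4 — gives the same interval.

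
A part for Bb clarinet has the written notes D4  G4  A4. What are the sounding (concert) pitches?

C4 F4 G4

Written C4 on the Bb clarinet sounds as Bb3, a major second lower; apply that shift to every note.
D4 becomes C4
G4 becomes F4
A4 becomes G4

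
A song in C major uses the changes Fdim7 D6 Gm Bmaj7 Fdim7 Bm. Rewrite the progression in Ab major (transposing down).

C major down to Ab major is a major third; each chord root moves by that interval while the quality stays the same.
Fdim7: root F down a major third → Db, giving Dbdim7.
D6: root D down a major third → Bb, giving Bb6.
Gm: root G down a major third → Eb, giving Ebm.
Bmaj7: root B down a major third → G, giving Gmaj7.
Fdim7: root F down a major third → Db, giving Dbdim7.
Bm: root B down a major third → G, giving Gm.

Dbdim7 Bb6 Ebm Gmaj7 Dbdim7 Gm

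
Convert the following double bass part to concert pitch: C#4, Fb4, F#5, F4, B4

Written C4 on the double bass sounds as C3, a perfect octave lower; apply that shift to every note.
C#4 → C#3
Fb4 → Fb3
F#5 → F#4
F4 → F3
B4 → B3

C#3 Fb3 F#4 F3 B3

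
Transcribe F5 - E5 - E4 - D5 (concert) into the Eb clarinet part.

D5 C#5 C#4 B4

Written C4 sounds as Eb4 on the Eb clarinet, so concert pitches are written a minor third down.
F5 gives D5
E5 gives C#5
E4 gives C#4
D5 gives B4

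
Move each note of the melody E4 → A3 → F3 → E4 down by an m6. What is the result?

G#3 C#3 A2 G#3

E4 to G#3
A3 to C#3
F3 to A2
E4 to G#3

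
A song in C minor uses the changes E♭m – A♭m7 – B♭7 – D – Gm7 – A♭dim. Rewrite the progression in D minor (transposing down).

C minor down to D minor is a minor seventh; each chord root moves by that interval while the quality stays the same.
E♭m: root E♭ down a minor seventh → F, giving Fm.
A♭m7: root A♭ down a minor seventh → Bb, giving Bbm7.
B♭7: root B♭ down a minor seventh → C, giving C7.
D: root D down a minor seventh → E, giving E.
Gm7: root G down a minor seventh → A, giving Am7.
A♭dim: root A♭ down a minor seventh → Bb, giving Bbdim.

Fm Bbm7 C7 E Am7 Bbdim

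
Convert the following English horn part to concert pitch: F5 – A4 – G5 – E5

Bb4 D4 C5 A4

The English horn sounds a perfect fifth below written, so transpose each written note down a perfect fifth.
F5 becomes Bb4
A4 becomes D4
G5 becomes C5
E5 becomes A4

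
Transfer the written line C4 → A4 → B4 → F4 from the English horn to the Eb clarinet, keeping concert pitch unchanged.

First find concert pitch: the English horn sounds a perfect fifth below written, so C4 A4 B4 F4 sounds F3 D4 E4 Bb3.
Then write for Eb clarinet: it sounds a minor third above written, so the part must be a minor third below concert.
F3 → D3
D4 → B3
E4 → C#4
Bb3 → G3

D3 B3 C#4 G3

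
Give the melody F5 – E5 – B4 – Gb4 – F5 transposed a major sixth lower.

F5: a sixth down reaches A, and 9 semitones makes it Ab4.
E5: a sixth down reaches G, and 9 semitones makes it G4.
B4: a sixth down reaches D, and 9 semitones makes it D4.
Gb4 down a major sixth is Bbb3.
A major sixth down from F5 gives Ab4.

Ab4 G4 D4 Bbb3 Ab4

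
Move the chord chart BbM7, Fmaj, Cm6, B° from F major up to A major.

F major up to A major is a major third; each chord root moves by that interval while the quality stays the same.
BbM7: root Bb up a major third → D, giving DM7.
Fmaj: root F up a major third → A, giving Amaj.
Cm6: root C up a major third → E, giving Em6.
B°: root B up a major third → D#, giving D#°.

DM7 Amaj Em6 D#°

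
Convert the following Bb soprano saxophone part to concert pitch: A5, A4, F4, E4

Written C4 on the Bb soprano saxophone sounds as Bb3, a major second lower; apply that shift to every note.
A5 gives G5
A4 gives G4
F4 gives Eb4
E4 gives D4

G5 G4 Eb4 D4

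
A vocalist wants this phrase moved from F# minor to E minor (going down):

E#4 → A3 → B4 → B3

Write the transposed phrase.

From F# down to E is a major second; apply that to each pitch.
E#4 -> D#4
A3 -> G3
B4 -> A4
B3 -> A3

D#4 G3 A4 A3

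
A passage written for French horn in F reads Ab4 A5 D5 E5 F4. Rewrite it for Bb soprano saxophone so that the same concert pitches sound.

Eb4 E5 A4 B4 C4

First find concert pitch: the French horn in F sounds a perfect fifth below written, so Ab4 A5 D5 E5 F4 sounds Db4 D5 G4 A4 Bb3.
Then write for Bb soprano saxophone: it sounds a major second below written, so the part must be a major second above concert.
Db4 → Eb4
D5 → E5
G4 → A4
A4 → B4
Bb3 → C4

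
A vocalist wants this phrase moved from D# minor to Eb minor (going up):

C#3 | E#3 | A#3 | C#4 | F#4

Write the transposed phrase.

From D# up to Eb is a diminished second; apply that to each pitch.
C#3 → Db3
E#3 → F3
A#3 → Bb3
C#4 → Db4
F#4 → Gb4

Db3 F3 Bb3 Db4 Gb4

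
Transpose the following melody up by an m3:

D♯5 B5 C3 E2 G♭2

F#5 D6 Eb3 G2 Bbb2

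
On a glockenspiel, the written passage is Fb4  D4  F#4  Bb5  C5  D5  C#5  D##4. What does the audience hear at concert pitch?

The glockenspiel sounds a perfect fifteenth above written, so transpose each written note up a perfect fifteenth.
Fb4 gives Fb6
D4 gives D6
F#4 gives F#6
Bb5 gives Bb7
C5 gives C7
D5 gives D7
C#5 gives C#7
D##4 gives D##6

Fb6 D6 F#6 Bb7 C7 D7 C#7 D##6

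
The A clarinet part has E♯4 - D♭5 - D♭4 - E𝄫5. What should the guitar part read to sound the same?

First find concert pitch: the A clarinet sounds a minor third below written, so E♯4 D♭5 D♭4 E𝄫5 sounds C##4 Bb4 Bb3 Cb5.
Then write for guitar: it sounds a perfect octave below written, so the part must be a perfect octave above concert.
C##4 → C##5
Bb4 → Bb5
Bb3 → Bb4
Cb5 → Cb6

C##5 Bb5 Bb4 Cb6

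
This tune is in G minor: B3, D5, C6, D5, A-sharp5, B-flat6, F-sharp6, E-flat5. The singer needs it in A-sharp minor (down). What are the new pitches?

G minor to A-sharp minor down is a diminished seventh, so every note moves down by that interval.
B3 -> C##3
D5 -> E#4
C6 -> D#5
D5 -> E#4
A#5 -> B##4
Bb6 -> C#6
F#6 -> G##5
Eb5 -> F#4

C##3 E#4 D#5 E#4 B##4 C#6 G##5 F#4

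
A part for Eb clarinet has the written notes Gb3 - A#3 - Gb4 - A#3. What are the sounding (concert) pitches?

The Eb clarinet sounds a minor third above written, so transpose each written note up a minor third.
Gb3 → Bbb3
A#3 → C#4
Gb4 → Bbb4
A#3 → C#4

Bbb3 C#4 Bbb4 C#4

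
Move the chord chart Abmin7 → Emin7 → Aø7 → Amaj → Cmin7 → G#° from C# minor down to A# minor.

C# minor down to A# minor is a minor third; each chord root moves by that interval while the quality stays the same.
Abmin7: root Ab down a minor third → F, giving Fmin7.
Emin7: root E down a minor third → C#, giving C#min7.
Aø7: root A down a minor third → F#, giving F#ø7.
Amaj: root A down a minor third → F#, giving F#maj.
Cmin7: root C down a minor third → A, giving Amin7.
G#°: root G# down a minor third → E#, giving E#°.

Fmin7 C#min7 F#ø7 F#maj Amin7 E#°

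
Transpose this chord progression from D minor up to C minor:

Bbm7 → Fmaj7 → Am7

D minor up to C minor is a minor seventh; each chord root moves by that interval while the quality stays the same.
Bbm7: root Bb up a minor seventh → Ab, giving Abm7.
Fmaj7: root F up a minor seventh → Eb, giving Ebmaj7.
Am7: root A up a minor seventh → G, giving Gm7.

Abm7 Ebmaj7 Gm7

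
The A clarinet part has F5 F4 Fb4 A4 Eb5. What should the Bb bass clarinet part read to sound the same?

First find concert pitch: the A clarinet sounds a minor third below written, so F5 F4 Fb4 A4 Eb5 sounds D5 D4 Db4 F#4 C5.
Then write for Bb bass clarinet: it sounds a major ninth below written, so the part must be a major ninth above concert.
D5 → E6
D4 → E5
Db4 → Eb5
F#4 → G#5
C5 → D6

E6 E5 Eb5 G#5 D6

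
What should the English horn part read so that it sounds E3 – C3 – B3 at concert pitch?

Written C4 sounds as F3 on the English horn, so concert pitches are written a perfect fifth up.
E3 → B3
C3 → G3
B3 → F#4

B3 G3 F#4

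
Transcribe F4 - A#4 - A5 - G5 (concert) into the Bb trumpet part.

G4 B#4 B5 A5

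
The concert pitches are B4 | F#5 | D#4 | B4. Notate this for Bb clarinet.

C#5 G#5 E#4 C#5

The Bb clarinet sounds a major second below written, so the written part must be a major second above concert — transpose each note up.
B4 gives C#5
F#5 gives G#5
D#4 gives E#4
B4 gives C#5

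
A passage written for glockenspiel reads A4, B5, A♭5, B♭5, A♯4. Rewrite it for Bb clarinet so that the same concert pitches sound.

B6 C#8 Bb7 C8 B#6

First find concert pitch: the glockenspiel sounds a perfect fifteenth above written, so A4 B5 A♭5 B♭5 A♯4 sounds A6 B7 Ab7 Bb7 A#6.
Then write for Bb clarinet: it sounds a major second below written, so the part must be a major second above concert.
A6 → B6
B7 → C#8
Ab7 → Bb7
Bb7 → C8
A#6 → B#6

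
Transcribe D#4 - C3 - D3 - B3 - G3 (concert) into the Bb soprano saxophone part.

E#4 D3 E3 C#4 A3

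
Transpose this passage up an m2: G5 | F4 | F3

G5 → Ab5
F4 → Gb4
F3 → Gb3

Ab5 Gb4 Gb3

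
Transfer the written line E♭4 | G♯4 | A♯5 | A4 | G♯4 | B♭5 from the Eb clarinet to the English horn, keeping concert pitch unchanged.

Db5 F#5 G#6 G5 F#5 Ab6

First find concert pitch: the Eb clarinet sounds a minor third above written, so E♭4 G♯4 A♯5 A4 G♯4 B♭5 sounds Gb4 B4 C#6 C5 B4 Db6.
Then write for English horn: it sounds a perfect fifth below written, so the part must be a perfect fifth above concert.
Gb4 → Db5
B4 → F#5
C#6 → G#6
C5 → G5
B4 → F#5
Db6 → Ab6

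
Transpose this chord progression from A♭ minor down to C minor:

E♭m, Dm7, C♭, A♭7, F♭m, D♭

Gm F#m7 Eb C7 Abm F

A♭ minor down to C minor is a minor sixth; each chord root moves by that interval while the quality stays the same.
E♭m: root E♭ down a minor sixth → G, giving Gm.
Dm7: root D down a minor sixth → F#, giving F#m7.
C♭: root C♭ down a minor sixth → Eb, giving Eb.
A♭7: root A♭ down a minor sixth → C, giving C7.
F♭m: root F♭ down a minor sixth → Ab, giving Abm.
D♭: root D♭ down a minor sixth → F, giving F.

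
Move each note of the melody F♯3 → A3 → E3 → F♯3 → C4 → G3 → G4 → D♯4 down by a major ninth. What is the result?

F#3 down a major ninth is E2.
A3 down a major ninth is G2.
E3 down a major ninth is D2.
F#3: a ninth down reaches E, and 14 semitones makes it E2.
C4 down a major ninth is Bb2.
G3 down a major ninth is F2.
G4 down a major ninth is F3.
D#4: a ninth down reaches C, and 14 semitones makes it C#3.

E2 G2 D2 E2 Bb2 F2 F3 C#3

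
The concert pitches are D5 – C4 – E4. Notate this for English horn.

A5 G4 B4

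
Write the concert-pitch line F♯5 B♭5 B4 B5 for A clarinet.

A5 Db6 D5 D6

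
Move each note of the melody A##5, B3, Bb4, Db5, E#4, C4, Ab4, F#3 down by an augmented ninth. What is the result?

G#4 Ab2 Abb3 Cbb4 D3 Bbb2 Gbb3 Eb2

A##5 down an augmented ninth is G#4.
An augmented ninth down from B3 gives Ab2.
Bb4 down an augmented ninth is Abb3.
Db5: a ninth down reaches C, and 15 semitones makes it Cbb4.
E#4: a ninth down reaches D, and 15 semitones makes it D3.
C4 down an augmented ninth is Bbb2.
Ab4: a ninth down reaches G, and 15 semitones makes it Gbb3.
F#3: a ninth down reaches E, and 15 semitones makes it Eb2.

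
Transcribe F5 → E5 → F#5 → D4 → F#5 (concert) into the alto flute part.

Bb5 A5 B5 G4 B5

Written C4 sounds as G3 on the alto flute, so concert pitches are written a perfect fourth up.
F5 gives Bb5
E5 gives A5
F#5 gives B5
D4 gives G4
F#5 gives B5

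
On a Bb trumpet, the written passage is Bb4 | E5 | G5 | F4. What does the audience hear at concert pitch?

The Bb trumpet sounds a major second below written, so transpose each written note down a major second.
Bb4 -> Ab4
E5 -> D5
G5 -> F5
F4 -> Eb4

Ab4 D5 F5 Eb4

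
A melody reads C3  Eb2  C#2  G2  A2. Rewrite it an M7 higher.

C3 gives B3
Eb2 gives D3
C#2 gives B#2
G2 gives F#3
A2 gives G#3

B3 D3 B#2 F#3 G#3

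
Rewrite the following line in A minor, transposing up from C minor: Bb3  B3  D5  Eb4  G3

C minor to A minor up is a major sixth, so every note moves up by that interval.
Bb3 becomes G4
B3 becomes G#4
D5 becomes B5
Eb4 becomes C5
G3 becomes E4

G4 G#4 B5 C5 E4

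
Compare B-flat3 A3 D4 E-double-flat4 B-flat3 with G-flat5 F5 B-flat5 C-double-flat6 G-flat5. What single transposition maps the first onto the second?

up a minor thirteenth

Take the first pair: Bb3 → Gb5. B to G spans 13 letter names, so the interval is some kind of thirteenth.
Bb3 to Gb5 is 20 semitones, which makes it a minor thirteenth; the second version is higher, so the direction is up.
Checking another pair — Bb3 → Gb5 — gives the same interval.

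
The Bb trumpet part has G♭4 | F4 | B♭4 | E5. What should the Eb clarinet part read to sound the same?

Db4 C4 F4 B4

First find concert pitch: the Bb trumpet sounds a major second below written, so G♭4 F4 B♭4 E5 sounds Fb4 Eb4 Ab4 D5.
Then write for Eb clarinet: it sounds a minor third above written, so the part must be a minor third below concert.
Fb4 → Db4
Eb4 → C4
Ab4 → F4
D5 → B4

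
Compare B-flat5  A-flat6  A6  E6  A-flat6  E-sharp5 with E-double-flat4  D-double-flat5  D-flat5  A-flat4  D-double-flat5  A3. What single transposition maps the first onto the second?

down an augmented twelfth

Take the first pair: Bb5 → Ebb4. B to E spans 12 letter names, so the interval is some kind of twelfth.
Ebb4 to Bb5 is 20 semitones, which makes it an augmented twelfth; the second version is lower, so the direction is down.
Checking another pair — E#5 → A3 — gives the same interval.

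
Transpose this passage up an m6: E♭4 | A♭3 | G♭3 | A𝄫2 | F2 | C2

A minor sixth up from Eb4 gives Cb5.
Ab3 up a minor sixth is Fb4.
Gb3: a sixth up reaches E, and 8 semitones makes it Ebb4.
Abb2 up a minor sixth is Fbb3.
F2: a sixth up reaches D, and 8 semitones makes it Db3.
C2: a sixth up reaches A, and 8 semitones makes it Ab2.

Cb5 Fb4 Ebb4 Fbb3 Db3 Ab2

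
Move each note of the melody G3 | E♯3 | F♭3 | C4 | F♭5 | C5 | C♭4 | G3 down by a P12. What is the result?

C2 A#1 Bbb1 F2 Bbb3 F3 Fb2 C2

G3 down a perfect twelfth is C2.
E#3 down a perfect twelfth is A#1.
Fb3: a twelfth down reaches B, and 19 semitones makes it Bbb1.
A perfect twelfth down from C4 gives F2.
Fb5 down a perfect twelfth is Bbb3.
A perfect twelfth down from C5 gives F3.
Cb4: a twelfth down reaches F, and 19 semitones makes it Fb2.
G3 down a perfect twelfth is C2.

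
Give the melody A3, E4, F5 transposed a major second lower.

G3 D4 Eb5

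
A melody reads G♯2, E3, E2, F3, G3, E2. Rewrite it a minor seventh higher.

F#3 D4 D3 Eb4 F4 D3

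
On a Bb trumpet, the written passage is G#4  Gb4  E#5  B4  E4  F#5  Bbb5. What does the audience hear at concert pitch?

The Bb trumpet sounds a major second below written, so transpose each written note down a major second.
G#4 -> F#4
Gb4 -> Fb4
E#5 -> D#5
B4 -> A4
E4 -> D4
F#5 -> E5
Bbb5 -> Abb5

F#4 Fb4 D#5 A4 D4 E5 Abb5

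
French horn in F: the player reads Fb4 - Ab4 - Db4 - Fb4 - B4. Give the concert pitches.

Bbb3 Db4 Gb3 Bbb3 E4

Written C4 on the French horn in F sounds as F3, a perfect fifth lower; apply that shift to every note.
Fb4 to Bbb3
Ab4 to Db4
Db4 to Gb3
Fb4 to Bbb3
B4 to E4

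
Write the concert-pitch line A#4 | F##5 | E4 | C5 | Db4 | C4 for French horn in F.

E#5 C##6 B4 G5 Ab4 G4

Written C4 sounds as F3 on the French horn in F, so concert pitches are written a perfect fifth up.
A#4 gives E#5
F##5 gives C##6
E4 gives B4
C5 gives G5
Db4 gives Ab4
C4 gives G4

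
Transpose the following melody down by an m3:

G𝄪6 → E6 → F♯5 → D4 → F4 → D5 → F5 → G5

E##6 C#6 D#5 B3 D4 B4 D5 E5

A minor third down from G##6 gives E##6.
A minor third down from E6 gives C#6.
F#5 down a minor third is D#5.
D4 down a minor third is B3.
F4 down a minor third is D4.
D5: a third down reaches B, and 3 semitones makes it B4.
A minor third down from F5 gives D5.
A minor third down from G5 gives E5.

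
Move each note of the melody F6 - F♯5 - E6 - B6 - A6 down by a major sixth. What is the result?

Ab5 A4 G5 D6 C6

A major sixth down from F6 gives Ab5.
F#5 down a major sixth is A4.
E6 down a major sixth is G5.
A major sixth down from B6 gives D6.
A6 down a major sixth is C6.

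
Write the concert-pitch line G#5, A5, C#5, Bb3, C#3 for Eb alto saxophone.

E#6 F#6 A#5 G4 A#3

The Eb alto saxophone sounds a major sixth below written, so the written part must be a major sixth above concert — transpose each note up.
G#5 becomes E#6
A5 becomes F#6
C#5 becomes A#5
Bb3 becomes G4
C#3 becomes A#3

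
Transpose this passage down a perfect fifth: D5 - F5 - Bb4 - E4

G4 Bb4 Eb4 A3

D5 → G4
F5 → Bb4
Bb4 → Eb4
E4 → A3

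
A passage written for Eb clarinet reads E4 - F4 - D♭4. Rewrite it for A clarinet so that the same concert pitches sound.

Bb4 Cb5 Abb4

First find concert pitch: the Eb clarinet sounds a minor third above written, so E4 F4 D♭4 sounds G4 Ab4 Fb4.
Then write for A clarinet: it sounds a minor third below written, so the part must be a minor third above concert.
G4 → Bb4
Ab4 → Cb5
Fb4 → Abb4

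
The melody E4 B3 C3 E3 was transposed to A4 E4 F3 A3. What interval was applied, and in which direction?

up a perfect fourth

Take the first pair: E4 → A4. E to A spans 4 letter names, so the interval is some kind of fourth.
E4 to A4 is 5 semitones, which makes it a perfect fourth; the second version is higher, so the direction is up.
Checking another pair — E3 → A3 — gives the same interval.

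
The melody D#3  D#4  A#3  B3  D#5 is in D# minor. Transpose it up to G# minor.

G#3 G#4 D#4 E4 G#5

From D# up to G# is a perfect fourth; apply that to each pitch.
D#3 becomes G#3
D#4 becomes G#4
A#3 becomes D#4
B3 becomes E4
D#5 becomes G#5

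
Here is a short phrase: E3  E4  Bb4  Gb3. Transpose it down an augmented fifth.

E3 becomes Ab2
E4 becomes Ab3
Bb4 becomes Ebb4
Gb3 becomes Cbb3

Ab2 Ab3 Ebb4 Cbb3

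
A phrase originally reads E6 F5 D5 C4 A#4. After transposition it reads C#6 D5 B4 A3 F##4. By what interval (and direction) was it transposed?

down a minor third

From E6 to C#6 is 3 letter names — a third of some quality.
C#6 to E6 is 3 semitones, which makes it a minor third; the second version is lower, so the direction is down.
Checking another pair — A#4 → F##4 — gives the same interval.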